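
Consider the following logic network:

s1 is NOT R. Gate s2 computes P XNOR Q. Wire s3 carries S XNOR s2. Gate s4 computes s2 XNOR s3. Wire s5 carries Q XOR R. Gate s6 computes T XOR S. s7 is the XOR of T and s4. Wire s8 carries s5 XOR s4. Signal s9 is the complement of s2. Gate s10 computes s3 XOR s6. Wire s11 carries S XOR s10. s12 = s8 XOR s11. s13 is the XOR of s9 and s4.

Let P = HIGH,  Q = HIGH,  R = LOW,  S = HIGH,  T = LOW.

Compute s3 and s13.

s3 = HIGH  s13 = HIGH

s2 = P XNOR Q = HIGH XNOR HIGH = HIGH
s3 = S XNOR s2 = HIGH XNOR HIGH = HIGH
s4 = s2 XNOR s3 = HIGH XNOR HIGH = HIGH
s9 = NOT s2 = NOT HIGH = LOW
s13 = s9 XOR s4 = LOW XOR HIGH = HIGH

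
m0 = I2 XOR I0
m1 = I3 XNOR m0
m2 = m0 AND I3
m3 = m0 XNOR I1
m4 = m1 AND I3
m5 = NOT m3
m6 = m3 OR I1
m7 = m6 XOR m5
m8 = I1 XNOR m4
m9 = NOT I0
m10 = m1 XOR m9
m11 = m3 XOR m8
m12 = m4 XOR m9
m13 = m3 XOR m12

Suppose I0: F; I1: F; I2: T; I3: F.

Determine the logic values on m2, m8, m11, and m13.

m2 = F, m8 = T, m11 = T, m13 = T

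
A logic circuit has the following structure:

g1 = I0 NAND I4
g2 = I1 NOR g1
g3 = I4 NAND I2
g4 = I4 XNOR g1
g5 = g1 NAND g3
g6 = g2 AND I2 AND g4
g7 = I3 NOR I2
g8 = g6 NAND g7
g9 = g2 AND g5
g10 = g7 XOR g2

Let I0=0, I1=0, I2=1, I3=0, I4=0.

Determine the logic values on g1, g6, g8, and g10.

g1 = 1  g6 = 0  g8 = 1  g10 = 0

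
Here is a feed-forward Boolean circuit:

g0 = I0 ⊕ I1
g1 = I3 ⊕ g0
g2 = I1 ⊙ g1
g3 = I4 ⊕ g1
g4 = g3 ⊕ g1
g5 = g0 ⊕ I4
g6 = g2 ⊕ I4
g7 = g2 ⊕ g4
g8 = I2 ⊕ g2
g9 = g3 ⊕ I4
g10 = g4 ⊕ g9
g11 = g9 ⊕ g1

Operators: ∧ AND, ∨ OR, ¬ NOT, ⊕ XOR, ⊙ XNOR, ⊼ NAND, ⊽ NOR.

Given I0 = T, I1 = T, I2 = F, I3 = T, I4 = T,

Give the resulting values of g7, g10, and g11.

g0 = I0 XOR I1 = T XOR T = F
g1 = I3 XOR g0 = T XOR F = T
g2 = I1 XNOR g1 = T XNOR T = T
g3 = I4 XOR g1 = T XOR T = F
g4 = g3 XOR g1 = F XOR T = T
g7 = g2 XOR g4 = T XOR T = F
g9 = g3 XOR I4 = F XOR T = T
g10 = g4 XOR g9 = T XOR T = F
g11 = g9 XOR g1 = T XOR T = F

g7 = F, g10 = F, g11 = F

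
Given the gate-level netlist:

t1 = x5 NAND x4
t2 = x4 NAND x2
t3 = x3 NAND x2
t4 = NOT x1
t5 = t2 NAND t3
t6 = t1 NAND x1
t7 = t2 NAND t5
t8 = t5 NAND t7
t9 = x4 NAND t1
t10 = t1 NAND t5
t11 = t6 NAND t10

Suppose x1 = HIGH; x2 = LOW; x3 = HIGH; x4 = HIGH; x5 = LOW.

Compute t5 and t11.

t5 = LOW, t11 = HIGH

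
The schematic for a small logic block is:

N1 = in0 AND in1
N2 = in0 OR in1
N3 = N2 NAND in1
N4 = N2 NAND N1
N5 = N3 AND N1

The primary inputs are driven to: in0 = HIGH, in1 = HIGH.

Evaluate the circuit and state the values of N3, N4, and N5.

N1 = in0 AND in1 = HIGH AND HIGH = HIGH
N2 = in0 OR in1 = HIGH OR HIGH = HIGH
N3 = N2 NAND in1 = HIGH NAND HIGH = LOW
N4 = N2 NAND N1 = HIGH NAND HIGH = LOW
N5 = N3 AND N1 = LOW AND HIGH = LOW

N3 = LOW  N4 = LOW  N5 = LOW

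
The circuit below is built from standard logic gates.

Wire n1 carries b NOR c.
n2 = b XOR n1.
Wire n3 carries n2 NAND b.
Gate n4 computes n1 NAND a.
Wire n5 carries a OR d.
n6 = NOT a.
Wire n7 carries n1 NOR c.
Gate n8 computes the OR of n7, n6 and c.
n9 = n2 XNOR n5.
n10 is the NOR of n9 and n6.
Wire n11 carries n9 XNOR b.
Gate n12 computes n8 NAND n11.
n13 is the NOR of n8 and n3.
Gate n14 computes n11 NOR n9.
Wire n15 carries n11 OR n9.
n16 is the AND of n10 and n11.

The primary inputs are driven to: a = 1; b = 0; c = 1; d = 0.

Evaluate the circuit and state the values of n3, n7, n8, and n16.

n3 = 1  n7 = 0  n8 = 1  n16 = 1

n1 = b NOR c = 0 NOR 1 = 0
n2 = b XOR n1 = 0 XOR 0 = 0
n3 = n2 NAND b = 0 NAND 0 = 1
n5 = a OR d = 1 OR 0 = 1
n6 = NOT a = NOT 1 = 0
n7 = n1 NOR c = 0 NOR 1 = 0
n8 = n7 OR n6 OR c = 0 OR 0 OR 1 = 1
n9 = n2 XNOR n5 = 0 XNOR 1 = 0
n10 = n9 NOR n6 = 0 NOR 0 = 1
n11 = n9 XNOR b = 0 XNOR 0 = 1
n16 = n10 AND n11 = 1 AND 1 = 1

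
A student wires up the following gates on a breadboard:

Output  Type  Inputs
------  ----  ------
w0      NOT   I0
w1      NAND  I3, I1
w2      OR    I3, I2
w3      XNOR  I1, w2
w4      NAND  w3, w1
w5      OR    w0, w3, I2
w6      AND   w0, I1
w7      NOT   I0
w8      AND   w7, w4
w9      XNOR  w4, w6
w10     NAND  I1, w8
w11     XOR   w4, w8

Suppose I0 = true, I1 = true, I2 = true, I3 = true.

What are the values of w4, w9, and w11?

w0 = NOT I0 = NOT true = false
w1 = I3 NAND I1 = true NAND true = false
w2 = I3 OR I2 = true OR true = true
w3 = I1 XNOR w2 = true XNOR true = true
w4 = w3 NAND w1 = true NAND false = true
w6 = w0 AND I1 = false AND true = false
w7 = NOT I0 = NOT true = false
w8 = w7 AND w4 = false AND true = false
w9 = w4 XNOR w6 = true XNOR false = false
w11 = w4 XOR w8 = true XOR false = true

w4 = true  w9 = false  w11 = true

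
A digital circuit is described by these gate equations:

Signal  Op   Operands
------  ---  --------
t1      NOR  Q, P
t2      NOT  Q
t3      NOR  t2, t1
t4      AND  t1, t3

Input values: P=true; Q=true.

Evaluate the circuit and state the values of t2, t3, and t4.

t1 = Q NOR P = true NOR true = false
t2 = NOT Q = NOT true = false
t3 = t2 NOR t1 = false NOR false = true
t4 = t1 AND t3 = false AND true = false

t2 = false  t3 = true  t4 = false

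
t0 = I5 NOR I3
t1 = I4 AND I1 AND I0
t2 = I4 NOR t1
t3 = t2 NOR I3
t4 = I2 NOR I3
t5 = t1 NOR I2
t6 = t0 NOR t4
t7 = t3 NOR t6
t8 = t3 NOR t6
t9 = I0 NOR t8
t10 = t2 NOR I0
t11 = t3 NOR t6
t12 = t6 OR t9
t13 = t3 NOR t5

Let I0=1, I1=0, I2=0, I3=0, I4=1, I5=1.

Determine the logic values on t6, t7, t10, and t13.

t6 = 0, t7 = 0, t10 = 0, t13 = 0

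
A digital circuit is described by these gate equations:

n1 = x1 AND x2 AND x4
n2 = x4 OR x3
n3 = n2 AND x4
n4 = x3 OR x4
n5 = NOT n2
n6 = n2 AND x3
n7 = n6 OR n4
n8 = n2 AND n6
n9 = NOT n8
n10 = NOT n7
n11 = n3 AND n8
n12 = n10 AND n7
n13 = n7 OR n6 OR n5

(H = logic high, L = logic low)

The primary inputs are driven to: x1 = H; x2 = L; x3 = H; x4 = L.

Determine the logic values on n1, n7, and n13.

n1 = L  n7 = H  n13 = H

n1 = x1 AND x2 AND x4 = H AND L AND L = L
n2 = x4 OR x3 = L OR H = H
n4 = x3 OR x4 = H OR L = H
n5 = NOT n2 = NOT H = L
n6 = n2 AND x3 = H AND H = H
n7 = n6 OR n4 = H OR H = H
n13 = n7 OR n6 OR n5 = H OR H OR L = H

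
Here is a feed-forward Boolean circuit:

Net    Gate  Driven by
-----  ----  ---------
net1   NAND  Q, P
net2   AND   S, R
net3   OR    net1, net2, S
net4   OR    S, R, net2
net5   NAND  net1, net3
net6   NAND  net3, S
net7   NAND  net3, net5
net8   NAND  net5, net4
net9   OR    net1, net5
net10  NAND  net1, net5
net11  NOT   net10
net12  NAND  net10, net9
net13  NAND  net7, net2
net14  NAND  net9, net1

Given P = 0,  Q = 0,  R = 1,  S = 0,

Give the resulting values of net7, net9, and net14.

net7 = 1, net9 = 1, net14 = 0

net1 = Q NAND P = 0 NAND 0 = 1
net2 = S AND R = 0 AND 1 = 0
net3 = net1 OR net2 OR S = 1 OR 0 OR 0 = 1
net5 = net1 NAND net3 = 1 NAND 1 = 0
net7 = net3 NAND net5 = 1 NAND 0 = 1
net9 = net1 OR net5 = 1 OR 0 = 1
net14 = net9 NAND net1 = 1 NAND 1 = 0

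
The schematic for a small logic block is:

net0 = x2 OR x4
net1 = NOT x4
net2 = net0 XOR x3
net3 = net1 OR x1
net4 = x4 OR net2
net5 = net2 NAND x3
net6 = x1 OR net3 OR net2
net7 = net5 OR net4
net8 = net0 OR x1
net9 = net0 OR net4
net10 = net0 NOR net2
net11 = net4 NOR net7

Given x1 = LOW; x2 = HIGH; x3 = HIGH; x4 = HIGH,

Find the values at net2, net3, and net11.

net2 = LOW, net3 = LOW, net11 = LOW

net0 = x2 OR x4 = HIGH OR HIGH = HIGH
net1 = NOT x4 = NOT HIGH = LOW
net2 = net0 XOR x3 = HIGH XOR HIGH = LOW
net3 = net1 OR x1 = LOW OR LOW = LOW
net4 = x4 OR net2 = HIGH OR LOW = HIGH
net5 = net2 NAND x3 = LOW NAND HIGH = HIGH
net7 = net5 OR net4 = HIGH OR HIGH = HIGH
net11 = net4 NOR net7 = HIGH NOR HIGH = LOW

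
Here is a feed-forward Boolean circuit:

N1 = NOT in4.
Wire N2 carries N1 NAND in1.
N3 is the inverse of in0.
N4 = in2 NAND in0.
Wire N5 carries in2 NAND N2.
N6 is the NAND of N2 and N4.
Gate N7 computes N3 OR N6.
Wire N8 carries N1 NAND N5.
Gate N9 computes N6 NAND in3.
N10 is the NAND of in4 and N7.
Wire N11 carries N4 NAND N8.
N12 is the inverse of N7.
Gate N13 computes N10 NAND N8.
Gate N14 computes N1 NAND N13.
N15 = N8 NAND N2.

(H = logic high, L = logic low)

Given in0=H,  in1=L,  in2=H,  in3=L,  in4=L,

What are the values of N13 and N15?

N13 = L, N15 = L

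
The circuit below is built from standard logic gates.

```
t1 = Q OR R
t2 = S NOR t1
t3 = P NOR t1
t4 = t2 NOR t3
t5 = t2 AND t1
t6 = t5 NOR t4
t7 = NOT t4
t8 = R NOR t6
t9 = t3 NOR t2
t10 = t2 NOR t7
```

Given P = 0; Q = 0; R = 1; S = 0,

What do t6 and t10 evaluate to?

t6 = 0; t10 = 1

t1 = Q OR R = 0 OR 1 = 1
t2 = S NOR t1 = 0 NOR 1 = 0
t3 = P NOR t1 = 0 NOR 1 = 0
t4 = t2 NOR t3 = 0 NOR 0 = 1
t5 = t2 AND t1 = 0 AND 1 = 0
t6 = t5 NOR t4 = 0 NOR 1 = 0
t7 = NOT t4 = NOT 1 = 0
t10 = t2 NOR t7 = 0 NOR 0 = 1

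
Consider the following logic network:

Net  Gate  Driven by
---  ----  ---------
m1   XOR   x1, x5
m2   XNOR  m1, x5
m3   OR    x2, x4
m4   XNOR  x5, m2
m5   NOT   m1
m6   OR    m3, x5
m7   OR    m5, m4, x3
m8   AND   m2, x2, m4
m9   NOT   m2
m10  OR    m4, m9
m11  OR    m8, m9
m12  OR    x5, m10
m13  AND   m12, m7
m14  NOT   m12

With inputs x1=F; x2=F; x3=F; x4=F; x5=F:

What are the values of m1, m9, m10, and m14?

m1 = F, m9 = F, m10 = F, m14 = T

m1 = x1 XOR x5 = F XOR F = F
m2 = m1 XNOR x5 = F XNOR F = T
m4 = x5 XNOR m2 = F XNOR T = F
m9 = NOT m2 = NOT T = F
m10 = m4 OR m9 = F OR F = F
m12 = x5 OR m10 = F OR F = F
m14 = NOT m12 = NOT F = T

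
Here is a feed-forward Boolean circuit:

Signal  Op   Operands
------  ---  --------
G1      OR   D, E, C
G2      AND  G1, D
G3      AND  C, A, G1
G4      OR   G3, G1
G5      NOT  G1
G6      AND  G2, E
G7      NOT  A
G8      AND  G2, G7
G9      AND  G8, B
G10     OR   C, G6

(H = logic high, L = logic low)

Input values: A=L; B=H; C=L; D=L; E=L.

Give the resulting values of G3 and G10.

G1 = D OR E OR C = L OR L OR L = L
G2 = G1 AND D = L AND L = L
G3 = C AND A AND G1 = L AND L AND L = L
G6 = G2 AND E = L AND L = L
G10 = C OR G6 = L OR L = L

G3 = L  G10 = L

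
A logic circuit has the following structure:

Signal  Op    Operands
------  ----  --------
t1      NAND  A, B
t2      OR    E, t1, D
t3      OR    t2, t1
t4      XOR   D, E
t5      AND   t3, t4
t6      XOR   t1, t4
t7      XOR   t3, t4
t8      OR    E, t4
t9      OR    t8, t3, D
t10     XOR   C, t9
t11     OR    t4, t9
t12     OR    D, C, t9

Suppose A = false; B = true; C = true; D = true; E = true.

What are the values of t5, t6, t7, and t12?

t5 = false  t6 = true  t7 = true  t12 = true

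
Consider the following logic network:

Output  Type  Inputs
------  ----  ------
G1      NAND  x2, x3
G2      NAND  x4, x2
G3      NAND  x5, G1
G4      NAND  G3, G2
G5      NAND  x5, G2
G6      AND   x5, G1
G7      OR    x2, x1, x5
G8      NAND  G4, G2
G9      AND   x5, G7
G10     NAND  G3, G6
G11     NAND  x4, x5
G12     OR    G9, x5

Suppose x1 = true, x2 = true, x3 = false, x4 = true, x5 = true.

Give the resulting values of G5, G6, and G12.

G5 = true; G6 = true; G12 = true

G1 = x2 NAND x3 = true NAND false = true
G2 = x4 NAND x2 = true NAND true = false
G5 = x5 NAND G2 = true NAND false = true
G6 = x5 AND G1 = true AND true = true
G7 = x2 OR x1 OR x5 = true OR true OR true = true
G9 = x5 AND G7 = true AND true = true
G12 = G9 OR x5 = true OR true = true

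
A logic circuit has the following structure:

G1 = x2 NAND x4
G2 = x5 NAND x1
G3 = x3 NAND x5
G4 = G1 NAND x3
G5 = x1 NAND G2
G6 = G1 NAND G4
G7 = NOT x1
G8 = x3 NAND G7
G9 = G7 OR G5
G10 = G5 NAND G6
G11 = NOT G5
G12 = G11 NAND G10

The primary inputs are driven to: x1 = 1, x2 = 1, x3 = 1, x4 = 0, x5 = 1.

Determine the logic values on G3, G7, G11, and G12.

G3 = 0  G7 = 0  G11 = 0  G12 = 1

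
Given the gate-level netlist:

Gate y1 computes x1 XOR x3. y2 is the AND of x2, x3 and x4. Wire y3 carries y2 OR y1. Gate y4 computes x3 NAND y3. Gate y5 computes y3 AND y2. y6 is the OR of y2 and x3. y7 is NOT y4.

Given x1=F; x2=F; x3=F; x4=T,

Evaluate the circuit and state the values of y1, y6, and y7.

y1 = x1 XOR x3 = F XOR F = F
y2 = x2 AND x3 AND x4 = F AND F AND T = F
y3 = y2 OR y1 = F OR F = F
y4 = x3 NAND y3 = F NAND F = T
y6 = y2 OR x3 = F OR F = F
y7 = NOT y4 = NOT T = F

y1 = F, y6 = F, y7 = F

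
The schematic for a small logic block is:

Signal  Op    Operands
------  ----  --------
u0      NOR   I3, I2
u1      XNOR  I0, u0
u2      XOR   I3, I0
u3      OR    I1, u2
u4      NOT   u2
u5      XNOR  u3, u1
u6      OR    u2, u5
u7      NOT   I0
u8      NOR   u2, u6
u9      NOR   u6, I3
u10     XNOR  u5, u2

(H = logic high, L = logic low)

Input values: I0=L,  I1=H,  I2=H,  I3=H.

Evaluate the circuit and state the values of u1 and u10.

u1 = H, u10 = H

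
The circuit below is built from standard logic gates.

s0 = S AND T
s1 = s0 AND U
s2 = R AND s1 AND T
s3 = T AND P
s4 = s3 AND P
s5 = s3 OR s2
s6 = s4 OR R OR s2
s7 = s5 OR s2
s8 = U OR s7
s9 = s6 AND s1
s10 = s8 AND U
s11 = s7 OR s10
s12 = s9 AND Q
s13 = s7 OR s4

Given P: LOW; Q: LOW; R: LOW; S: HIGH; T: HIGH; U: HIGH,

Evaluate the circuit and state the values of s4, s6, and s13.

s4 = LOW  s6 = LOW  s13 = LOW

s0 = S AND T = HIGH AND HIGH = HIGH
s1 = s0 AND U = HIGH AND HIGH = HIGH
s2 = R AND s1 AND T = LOW AND HIGH AND HIGH = LOW
s3 = T AND P = HIGH AND LOW = LOW
s4 = s3 AND P = LOW AND LOW = LOW
s5 = s3 OR s2 = LOW OR LOW = LOW
s6 = s4 OR R OR s2 = LOW OR LOW OR LOW = LOW
s7 = s5 OR s2 = LOW OR LOW = LOW
s13 = s7 OR s4 = LOW OR LOW = LOW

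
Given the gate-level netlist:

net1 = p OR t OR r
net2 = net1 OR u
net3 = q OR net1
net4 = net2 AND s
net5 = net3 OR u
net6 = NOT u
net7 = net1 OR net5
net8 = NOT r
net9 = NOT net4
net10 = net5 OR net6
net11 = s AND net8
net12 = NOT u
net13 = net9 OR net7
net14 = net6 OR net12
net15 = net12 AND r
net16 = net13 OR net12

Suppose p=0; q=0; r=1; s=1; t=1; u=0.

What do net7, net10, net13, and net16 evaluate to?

net7 = 1, net10 = 1, net13 = 1, net16 = 1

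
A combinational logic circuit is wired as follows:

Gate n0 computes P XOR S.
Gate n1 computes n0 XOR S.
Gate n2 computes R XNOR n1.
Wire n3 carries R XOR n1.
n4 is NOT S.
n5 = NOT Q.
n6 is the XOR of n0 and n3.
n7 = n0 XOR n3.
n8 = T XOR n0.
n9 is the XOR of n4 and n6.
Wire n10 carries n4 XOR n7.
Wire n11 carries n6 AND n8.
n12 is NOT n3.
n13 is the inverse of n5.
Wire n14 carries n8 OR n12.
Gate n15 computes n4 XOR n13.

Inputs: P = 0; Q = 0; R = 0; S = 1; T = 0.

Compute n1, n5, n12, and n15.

n1 = 0, n5 = 1, n12 = 1, n15 = 0

n0 = P XOR S = 0 XOR 1 = 1
n1 = n0 XOR S = 1 XOR 1 = 0
n3 = R XOR n1 = 0 XOR 0 = 0
n4 = NOT S = NOT 1 = 0
n5 = NOT Q = NOT 0 = 1
n12 = NOT n3 = NOT 0 = 1
n13 = NOT n5 = NOT 1 = 0
n15 = n4 XOR n13 = 0 XOR 0 = 0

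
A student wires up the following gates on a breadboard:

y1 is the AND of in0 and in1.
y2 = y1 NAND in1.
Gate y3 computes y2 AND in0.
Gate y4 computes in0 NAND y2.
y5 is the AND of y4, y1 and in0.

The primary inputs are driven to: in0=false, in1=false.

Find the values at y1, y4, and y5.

y1 = false  y4 = true  y5 = false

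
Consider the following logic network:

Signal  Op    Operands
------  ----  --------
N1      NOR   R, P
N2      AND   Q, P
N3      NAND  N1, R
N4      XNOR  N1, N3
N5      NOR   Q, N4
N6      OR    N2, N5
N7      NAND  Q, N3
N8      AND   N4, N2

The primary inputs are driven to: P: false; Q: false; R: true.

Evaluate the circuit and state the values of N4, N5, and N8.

N4 = false  N5 = true  N8 = false

N1 = R NOR P = true NOR false = false
N2 = Q AND P = false AND false = false
N3 = N1 NAND R = false NAND true = true
N4 = N1 XNOR N3 = false XNOR true = false
N5 = Q NOR N4 = false NOR false = true
N8 = N4 AND N2 = false AND false = false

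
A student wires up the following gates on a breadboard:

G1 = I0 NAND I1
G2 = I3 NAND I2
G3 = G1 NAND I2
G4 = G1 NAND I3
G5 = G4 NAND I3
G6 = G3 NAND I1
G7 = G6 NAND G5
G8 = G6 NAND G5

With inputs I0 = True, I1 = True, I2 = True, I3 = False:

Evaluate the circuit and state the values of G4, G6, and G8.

G4 = True, G6 = False, G8 = True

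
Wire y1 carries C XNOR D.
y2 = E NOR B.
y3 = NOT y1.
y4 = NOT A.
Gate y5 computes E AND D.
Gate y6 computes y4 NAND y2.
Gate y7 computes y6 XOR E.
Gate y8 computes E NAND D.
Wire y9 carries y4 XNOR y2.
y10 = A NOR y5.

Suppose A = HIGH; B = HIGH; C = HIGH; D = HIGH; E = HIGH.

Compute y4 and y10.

y4 = LOW, y10 = LOW

y4 = NOT A = NOT HIGH = LOW
y5 = E AND D = HIGH AND HIGH = HIGH
y10 = A NOR y5 = HIGH NOR HIGH = LOW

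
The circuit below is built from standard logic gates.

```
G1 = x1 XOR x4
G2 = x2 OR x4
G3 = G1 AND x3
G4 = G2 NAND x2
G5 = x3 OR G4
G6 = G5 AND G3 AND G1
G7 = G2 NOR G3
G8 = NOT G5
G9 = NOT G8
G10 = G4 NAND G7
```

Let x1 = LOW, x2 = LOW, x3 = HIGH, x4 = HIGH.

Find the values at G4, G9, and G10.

G1 = x1 XOR x4 = LOW XOR HIGH = HIGH
G2 = x2 OR x4 = LOW OR HIGH = HIGH
G3 = G1 AND x3 = HIGH AND HIGH = HIGH
G4 = G2 NAND x2 = HIGH NAND LOW = HIGH
G5 = x3 OR G4 = HIGH OR HIGH = HIGH
G7 = G2 NOR G3 = HIGH NOR HIGH = LOW
G8 = NOT G5 = NOT HIGH = LOW
G9 = NOT G8 = NOT LOW = HIGH
G10 = G4 NAND G7 = HIGH NAND LOW = HIGH

G4 = HIGH; G9 = HIGH; G10 = HIGH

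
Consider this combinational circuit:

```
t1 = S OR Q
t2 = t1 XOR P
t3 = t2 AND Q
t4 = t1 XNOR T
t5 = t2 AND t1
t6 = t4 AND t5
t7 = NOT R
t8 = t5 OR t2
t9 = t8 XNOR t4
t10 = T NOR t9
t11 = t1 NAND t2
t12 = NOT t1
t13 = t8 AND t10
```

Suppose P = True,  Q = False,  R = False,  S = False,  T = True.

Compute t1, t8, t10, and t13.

t1 = False, t8 = True, t10 = False, t13 = False

t1 = S OR Q = False OR False = False
t2 = t1 XOR P = False XOR True = True
t4 = t1 XNOR T = False XNOR True = False
t5 = t2 AND t1 = True AND False = False
t8 = t5 OR t2 = False OR True = True
t9 = t8 XNOR t4 = True XNOR False = False
t10 = T NOR t9 = True NOR False = False
t13 = t8 AND t10 = True AND False = False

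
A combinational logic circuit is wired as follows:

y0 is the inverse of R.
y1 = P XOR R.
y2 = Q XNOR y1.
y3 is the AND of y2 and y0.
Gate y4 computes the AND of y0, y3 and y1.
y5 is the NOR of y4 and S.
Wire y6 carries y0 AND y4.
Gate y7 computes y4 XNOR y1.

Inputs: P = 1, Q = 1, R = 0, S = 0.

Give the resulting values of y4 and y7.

y4 = 1, y7 = 1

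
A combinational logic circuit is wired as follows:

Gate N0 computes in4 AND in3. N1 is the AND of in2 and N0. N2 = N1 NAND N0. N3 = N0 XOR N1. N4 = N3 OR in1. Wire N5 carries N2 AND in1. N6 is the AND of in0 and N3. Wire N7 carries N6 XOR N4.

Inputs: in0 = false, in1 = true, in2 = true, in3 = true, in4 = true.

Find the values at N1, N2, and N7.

N1 = true  N2 = false  N7 = true

N0 = in4 AND in3 = true AND true = true
N1 = in2 AND N0 = true AND true = true
N2 = N1 NAND N0 = true NAND true = false
N3 = N0 XOR N1 = true XOR true = false
N4 = N3 OR in1 = false OR true = true
N6 = in0 AND N3 = false AND false = false
N7 = N6 XOR N4 = false XOR true = true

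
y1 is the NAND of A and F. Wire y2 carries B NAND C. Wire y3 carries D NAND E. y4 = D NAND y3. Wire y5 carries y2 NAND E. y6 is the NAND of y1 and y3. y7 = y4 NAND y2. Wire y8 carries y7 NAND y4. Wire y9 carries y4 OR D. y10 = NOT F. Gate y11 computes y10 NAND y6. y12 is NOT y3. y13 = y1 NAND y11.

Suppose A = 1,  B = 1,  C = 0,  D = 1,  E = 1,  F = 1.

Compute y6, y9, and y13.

y1 = A NAND F = 1 NAND 1 = 0
y3 = D NAND E = 1 NAND 1 = 0
y4 = D NAND y3 = 1 NAND 0 = 1
y6 = y1 NAND y3 = 0 NAND 0 = 1
y9 = y4 OR D = 1 OR 1 = 1
y10 = NOT F = NOT 1 = 0
y11 = y10 NAND y6 = 0 NAND 1 = 1
y13 = y1 NAND y11 = 0 NAND 1 = 1

y6 = 1; y9 = 1; y13 = 1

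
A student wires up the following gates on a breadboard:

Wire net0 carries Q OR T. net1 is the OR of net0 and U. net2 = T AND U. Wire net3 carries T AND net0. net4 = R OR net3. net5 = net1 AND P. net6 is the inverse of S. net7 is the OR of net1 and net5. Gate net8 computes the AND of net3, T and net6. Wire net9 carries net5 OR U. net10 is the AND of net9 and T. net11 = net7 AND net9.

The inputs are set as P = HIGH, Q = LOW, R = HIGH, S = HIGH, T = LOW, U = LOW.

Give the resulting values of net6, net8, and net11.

net6 = LOW  net8 = LOW  net11 = LOW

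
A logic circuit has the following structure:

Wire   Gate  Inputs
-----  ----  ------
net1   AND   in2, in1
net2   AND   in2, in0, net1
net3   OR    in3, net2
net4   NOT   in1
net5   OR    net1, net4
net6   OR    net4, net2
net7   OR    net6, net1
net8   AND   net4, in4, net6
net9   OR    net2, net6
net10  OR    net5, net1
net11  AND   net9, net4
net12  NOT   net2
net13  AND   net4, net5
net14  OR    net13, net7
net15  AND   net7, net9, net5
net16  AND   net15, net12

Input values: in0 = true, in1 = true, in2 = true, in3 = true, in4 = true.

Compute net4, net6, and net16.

net4 = false  net6 = true  net16 = false

net1 = in2 AND in1 = true AND true = true
net2 = in2 AND in0 AND net1 = true AND true AND true = true
net4 = NOT in1 = NOT true = false
net5 = net1 OR net4 = true OR false = true
net6 = net4 OR net2 = false OR true = true
net7 = net6 OR net1 = true OR true = true
net9 = net2 OR net6 = true OR true = true
net12 = NOT net2 = NOT true = false
net15 = net7 AND net9 AND net5 = true AND true AND true = true
net16 = net15 AND net12 = true AND false = false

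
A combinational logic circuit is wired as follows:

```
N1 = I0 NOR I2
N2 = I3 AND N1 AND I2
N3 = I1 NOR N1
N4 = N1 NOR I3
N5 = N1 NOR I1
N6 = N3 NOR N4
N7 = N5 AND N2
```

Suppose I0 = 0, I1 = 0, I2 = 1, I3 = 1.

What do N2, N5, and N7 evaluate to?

N1 = I0 NOR I2 = 0 NOR 1 = 0
N2 = I3 AND N1 AND I2 = 1 AND 0 AND 1 = 0
N5 = N1 NOR I1 = 0 NOR 0 = 1
N7 = N5 AND N2 = 1 AND 0 = 0

N2 = 0; N5 = 1; N7 = 0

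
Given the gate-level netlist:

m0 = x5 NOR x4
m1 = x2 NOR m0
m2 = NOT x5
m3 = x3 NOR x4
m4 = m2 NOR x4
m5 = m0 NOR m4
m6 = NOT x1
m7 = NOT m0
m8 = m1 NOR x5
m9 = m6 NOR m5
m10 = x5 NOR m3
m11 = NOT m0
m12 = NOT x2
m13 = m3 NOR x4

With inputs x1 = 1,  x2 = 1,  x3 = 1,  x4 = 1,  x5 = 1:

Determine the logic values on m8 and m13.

m8 = 0, m13 = 0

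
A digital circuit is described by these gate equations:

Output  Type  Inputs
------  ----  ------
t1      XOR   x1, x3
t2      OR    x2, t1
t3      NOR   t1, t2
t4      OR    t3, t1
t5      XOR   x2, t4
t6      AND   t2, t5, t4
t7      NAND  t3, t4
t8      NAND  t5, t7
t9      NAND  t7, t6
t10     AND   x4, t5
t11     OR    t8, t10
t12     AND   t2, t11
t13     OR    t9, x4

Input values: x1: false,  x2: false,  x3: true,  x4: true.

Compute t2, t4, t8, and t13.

t2 = true  t4 = true  t8 = false  t13 = true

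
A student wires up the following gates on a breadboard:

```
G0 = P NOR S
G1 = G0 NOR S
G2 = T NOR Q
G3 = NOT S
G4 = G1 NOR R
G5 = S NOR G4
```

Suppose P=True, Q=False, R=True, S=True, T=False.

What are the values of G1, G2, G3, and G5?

G0 = P NOR S = True NOR True = False
G1 = G0 NOR S = False NOR True = False
G2 = T NOR Q = False NOR False = True
G3 = NOT S = NOT True = False
G4 = G1 NOR R = False NOR True = False
G5 = S NOR G4 = True NOR False = False

G1 = False  G2 = True  G3 = False  G5 = False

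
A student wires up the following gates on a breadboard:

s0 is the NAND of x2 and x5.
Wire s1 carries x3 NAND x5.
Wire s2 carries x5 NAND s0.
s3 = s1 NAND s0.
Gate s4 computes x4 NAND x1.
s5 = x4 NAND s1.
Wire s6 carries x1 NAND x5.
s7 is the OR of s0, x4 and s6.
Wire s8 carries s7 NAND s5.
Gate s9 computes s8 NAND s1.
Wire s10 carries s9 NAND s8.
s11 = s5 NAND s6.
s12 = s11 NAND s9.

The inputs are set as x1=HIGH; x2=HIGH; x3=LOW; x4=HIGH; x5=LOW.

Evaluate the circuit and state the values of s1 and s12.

s1 = HIGH, s12 = HIGH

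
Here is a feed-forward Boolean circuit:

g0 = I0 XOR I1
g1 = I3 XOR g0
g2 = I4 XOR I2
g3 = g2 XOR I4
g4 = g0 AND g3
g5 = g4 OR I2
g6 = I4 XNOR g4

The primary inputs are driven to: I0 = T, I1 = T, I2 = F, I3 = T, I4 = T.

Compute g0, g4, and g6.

g0 = I0 XOR I1 = T XOR T = F
g2 = I4 XOR I2 = T XOR F = T
g3 = g2 XOR I4 = T XOR T = F
g4 = g0 AND g3 = F AND F = F
g6 = I4 XNOR g4 = T XNOR F = F

g0 = F, g4 = F, g6 = F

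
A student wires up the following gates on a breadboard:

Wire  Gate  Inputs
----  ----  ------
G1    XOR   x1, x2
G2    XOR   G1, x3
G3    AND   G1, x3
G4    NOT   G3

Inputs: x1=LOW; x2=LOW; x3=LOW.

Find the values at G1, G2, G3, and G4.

G1 = LOW, G2 = LOW, G3 = LOW, G4 = HIGH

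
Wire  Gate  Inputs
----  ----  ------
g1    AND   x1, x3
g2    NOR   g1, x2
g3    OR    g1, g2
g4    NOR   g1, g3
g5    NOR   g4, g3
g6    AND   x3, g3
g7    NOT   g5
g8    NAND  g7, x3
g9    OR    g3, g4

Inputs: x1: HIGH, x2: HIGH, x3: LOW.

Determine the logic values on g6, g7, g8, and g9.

g1 = x1 AND x3 = HIGH AND LOW = LOW
g2 = g1 NOR x2 = LOW NOR HIGH = LOW
g3 = g1 OR g2 = LOW OR LOW = LOW
g4 = g1 NOR g3 = LOW NOR LOW = HIGH
g5 = g4 NOR g3 = HIGH NOR LOW = LOW
g6 = x3 AND g3 = LOW AND LOW = LOW
g7 = NOT g5 = NOT LOW = HIGH
g8 = g7 NAND x3 = HIGH NAND LOW = HIGH
g9 = g3 OR g4 = LOW OR HIGH = HIGH

g6 = LOW, g7 = HIGH, g8 = HIGH, g9 = HIGH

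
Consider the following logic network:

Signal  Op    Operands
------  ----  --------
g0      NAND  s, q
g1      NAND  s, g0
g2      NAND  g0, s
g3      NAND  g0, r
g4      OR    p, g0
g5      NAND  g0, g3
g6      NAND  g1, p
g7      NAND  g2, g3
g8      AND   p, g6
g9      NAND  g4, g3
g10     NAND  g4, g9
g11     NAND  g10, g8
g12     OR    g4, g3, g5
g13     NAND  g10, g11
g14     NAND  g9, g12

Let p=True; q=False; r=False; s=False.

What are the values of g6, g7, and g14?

g6 = False  g7 = False  g14 = True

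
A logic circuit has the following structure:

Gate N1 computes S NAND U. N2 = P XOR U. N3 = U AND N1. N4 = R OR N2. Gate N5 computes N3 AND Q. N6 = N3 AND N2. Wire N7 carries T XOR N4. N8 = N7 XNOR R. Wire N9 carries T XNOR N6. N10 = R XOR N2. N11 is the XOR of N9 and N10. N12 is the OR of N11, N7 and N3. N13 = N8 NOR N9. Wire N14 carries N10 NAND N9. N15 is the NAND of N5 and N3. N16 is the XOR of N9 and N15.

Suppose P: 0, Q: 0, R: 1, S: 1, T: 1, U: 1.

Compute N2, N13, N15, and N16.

N2 = 1, N13 = 1, N15 = 1, N16 = 1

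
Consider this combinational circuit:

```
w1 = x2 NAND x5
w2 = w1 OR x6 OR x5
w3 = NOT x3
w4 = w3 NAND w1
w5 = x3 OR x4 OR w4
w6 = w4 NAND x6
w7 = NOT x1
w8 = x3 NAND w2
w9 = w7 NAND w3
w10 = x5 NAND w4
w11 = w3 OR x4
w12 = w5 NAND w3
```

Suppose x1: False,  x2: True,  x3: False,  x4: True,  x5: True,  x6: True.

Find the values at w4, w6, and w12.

w4 = True, w6 = False, w12 = False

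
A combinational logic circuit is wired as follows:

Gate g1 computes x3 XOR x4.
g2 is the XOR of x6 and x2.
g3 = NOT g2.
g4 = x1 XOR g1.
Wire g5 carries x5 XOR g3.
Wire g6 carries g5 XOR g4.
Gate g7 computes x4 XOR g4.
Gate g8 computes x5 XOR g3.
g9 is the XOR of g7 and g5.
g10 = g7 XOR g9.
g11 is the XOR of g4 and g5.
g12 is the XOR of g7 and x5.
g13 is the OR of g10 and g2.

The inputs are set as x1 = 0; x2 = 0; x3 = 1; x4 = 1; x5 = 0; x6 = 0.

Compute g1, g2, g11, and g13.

g1 = x3 XOR x4 = 1 XOR 1 = 0
g2 = x6 XOR x2 = 0 XOR 0 = 0
g3 = NOT g2 = NOT 0 = 1
g4 = x1 XOR g1 = 0 XOR 0 = 0
g5 = x5 XOR g3 = 0 XOR 1 = 1
g7 = x4 XOR g4 = 1 XOR 0 = 1
g9 = g7 XOR g5 = 1 XOR 1 = 0
g10 = g7 XOR g9 = 1 XOR 0 = 1
g11 = g4 XOR g5 = 0 XOR 1 = 1
g13 = g10 OR g2 = 1 OR 0 = 1

g1 = 0; g2 = 0; g11 = 1; g13 = 1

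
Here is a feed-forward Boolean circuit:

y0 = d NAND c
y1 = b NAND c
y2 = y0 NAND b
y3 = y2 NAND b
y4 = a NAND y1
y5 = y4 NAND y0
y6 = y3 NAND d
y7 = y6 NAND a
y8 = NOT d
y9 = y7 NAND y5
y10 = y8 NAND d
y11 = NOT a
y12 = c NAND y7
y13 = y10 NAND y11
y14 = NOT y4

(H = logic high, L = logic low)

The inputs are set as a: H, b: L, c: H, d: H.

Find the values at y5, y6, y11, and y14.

y5 = H, y6 = L, y11 = L, y14 = H

y0 = d NAND c = H NAND H = L
y1 = b NAND c = L NAND H = H
y2 = y0 NAND b = L NAND L = H
y3 = y2 NAND b = H NAND L = H
y4 = a NAND y1 = H NAND H = L
y5 = y4 NAND y0 = L NAND L = H
y6 = y3 NAND d = H NAND H = L
y11 = NOT a = NOT H = L
y14 = NOT y4 = NOT L = H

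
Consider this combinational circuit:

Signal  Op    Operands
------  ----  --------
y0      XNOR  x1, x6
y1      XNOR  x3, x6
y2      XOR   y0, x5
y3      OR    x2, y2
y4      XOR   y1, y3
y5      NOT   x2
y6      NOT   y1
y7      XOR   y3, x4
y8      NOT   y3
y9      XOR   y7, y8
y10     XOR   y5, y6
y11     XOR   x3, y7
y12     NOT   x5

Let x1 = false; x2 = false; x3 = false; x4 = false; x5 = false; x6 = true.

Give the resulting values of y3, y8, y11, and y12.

y3 = false; y8 = true; y11 = false; y12 = true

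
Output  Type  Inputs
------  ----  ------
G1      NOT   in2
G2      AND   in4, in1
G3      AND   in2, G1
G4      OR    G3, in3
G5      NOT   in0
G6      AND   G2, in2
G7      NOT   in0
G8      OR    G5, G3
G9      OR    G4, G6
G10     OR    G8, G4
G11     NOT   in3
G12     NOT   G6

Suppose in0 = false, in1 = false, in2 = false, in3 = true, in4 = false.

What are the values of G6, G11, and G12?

G6 = false; G11 = false; G12 = true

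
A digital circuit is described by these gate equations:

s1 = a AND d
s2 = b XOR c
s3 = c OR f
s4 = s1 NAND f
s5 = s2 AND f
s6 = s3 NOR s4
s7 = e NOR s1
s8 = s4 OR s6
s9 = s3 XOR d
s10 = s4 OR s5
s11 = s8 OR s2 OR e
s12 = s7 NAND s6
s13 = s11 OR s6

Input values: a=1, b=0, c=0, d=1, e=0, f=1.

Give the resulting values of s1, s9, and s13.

s1 = 1, s9 = 0, s13 = 0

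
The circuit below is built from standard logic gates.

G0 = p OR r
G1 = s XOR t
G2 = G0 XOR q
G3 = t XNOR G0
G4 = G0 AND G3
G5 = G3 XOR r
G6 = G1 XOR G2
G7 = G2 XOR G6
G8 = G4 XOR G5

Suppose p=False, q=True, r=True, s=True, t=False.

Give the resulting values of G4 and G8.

G4 = False  G8 = True

G0 = p OR r = False OR True = True
G3 = t XNOR G0 = False XNOR True = False
G4 = G0 AND G3 = True AND False = False
G5 = G3 XOR r = False XOR True = True
G8 = G4 XOR G5 = False XOR True = True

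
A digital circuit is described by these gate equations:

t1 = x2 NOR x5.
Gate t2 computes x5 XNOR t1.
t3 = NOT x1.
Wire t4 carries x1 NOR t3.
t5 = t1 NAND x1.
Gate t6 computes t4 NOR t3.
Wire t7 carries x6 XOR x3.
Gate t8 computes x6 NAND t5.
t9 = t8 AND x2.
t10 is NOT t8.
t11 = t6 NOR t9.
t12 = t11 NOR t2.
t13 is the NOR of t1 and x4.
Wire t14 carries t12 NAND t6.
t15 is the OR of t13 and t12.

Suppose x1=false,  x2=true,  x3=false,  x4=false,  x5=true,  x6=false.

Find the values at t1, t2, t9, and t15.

t1 = false, t2 = false, t9 = true, t15 = true

t1 = x2 NOR x5 = true NOR true = false
t2 = x5 XNOR t1 = true XNOR false = false
t3 = NOT x1 = NOT false = true
t4 = x1 NOR t3 = false NOR true = false
t5 = t1 NAND x1 = false NAND false = true
t6 = t4 NOR t3 = false NOR true = false
t8 = x6 NAND t5 = false NAND true = true
t9 = t8 AND x2 = true AND true = true
t11 = t6 NOR t9 = false NOR true = false
t12 = t11 NOR t2 = false NOR false = true
t13 = t1 NOR x4 = false NOR false = true
t15 = t13 OR t12 = true OR true = true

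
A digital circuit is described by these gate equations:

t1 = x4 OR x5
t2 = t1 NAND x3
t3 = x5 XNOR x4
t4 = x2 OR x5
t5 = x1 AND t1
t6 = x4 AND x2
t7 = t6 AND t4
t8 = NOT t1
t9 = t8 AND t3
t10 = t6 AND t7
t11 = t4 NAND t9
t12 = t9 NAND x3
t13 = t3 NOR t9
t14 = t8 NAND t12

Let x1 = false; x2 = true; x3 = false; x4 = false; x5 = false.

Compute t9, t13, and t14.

t9 = true, t13 = false, t14 = false

t1 = x4 OR x5 = false OR false = false
t3 = x5 XNOR x4 = false XNOR false = true
t8 = NOT t1 = NOT false = true
t9 = t8 AND t3 = true AND true = true
t12 = t9 NAND x3 = true NAND false = true
t13 = t3 NOR t9 = true NOR true = false
t14 = t8 NAND t12 = true NAND true = false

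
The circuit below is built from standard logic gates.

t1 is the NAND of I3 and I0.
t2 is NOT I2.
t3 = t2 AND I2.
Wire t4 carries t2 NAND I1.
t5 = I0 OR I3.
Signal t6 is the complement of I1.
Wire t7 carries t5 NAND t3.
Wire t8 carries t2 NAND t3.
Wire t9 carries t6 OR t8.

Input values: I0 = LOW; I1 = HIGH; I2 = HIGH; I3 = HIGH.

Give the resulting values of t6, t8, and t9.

t6 = LOW, t8 = HIGH, t9 = HIGH

t2 = NOT I2 = NOT HIGH = LOW
t3 = t2 AND I2 = LOW AND HIGH = LOW
t6 = NOT I1 = NOT HIGH = LOW
t8 = t2 NAND t3 = LOW NAND LOW = HIGH
t9 = t6 OR t8 = LOW OR HIGH = HIGH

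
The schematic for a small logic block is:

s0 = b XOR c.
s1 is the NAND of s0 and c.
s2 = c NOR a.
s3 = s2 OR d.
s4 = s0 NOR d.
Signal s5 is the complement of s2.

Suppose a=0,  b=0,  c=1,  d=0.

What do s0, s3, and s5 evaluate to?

s0 = 1, s3 = 0, s5 = 1

s0 = b XOR c = 0 XOR 1 = 1
s2 = c NOR a = 1 NOR 0 = 0
s3 = s2 OR d = 0 OR 0 = 0
s5 = NOT s2 = NOT 0 = 1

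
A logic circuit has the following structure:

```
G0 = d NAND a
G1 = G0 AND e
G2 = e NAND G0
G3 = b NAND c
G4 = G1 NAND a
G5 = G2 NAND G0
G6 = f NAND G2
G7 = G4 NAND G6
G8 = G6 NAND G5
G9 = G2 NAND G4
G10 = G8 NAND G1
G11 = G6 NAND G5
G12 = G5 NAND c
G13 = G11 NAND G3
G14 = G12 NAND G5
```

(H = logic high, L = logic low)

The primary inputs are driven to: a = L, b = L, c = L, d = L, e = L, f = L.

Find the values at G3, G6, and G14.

G3 = H; G6 = H; G14 = H

G0 = d NAND a = L NAND L = H
G2 = e NAND G0 = L NAND H = H
G3 = b NAND c = L NAND L = H
G5 = G2 NAND G0 = H NAND H = L
G6 = f NAND G2 = L NAND H = H
G12 = G5 NAND c = L NAND L = H
G14 = G12 NAND G5 = H NAND L = H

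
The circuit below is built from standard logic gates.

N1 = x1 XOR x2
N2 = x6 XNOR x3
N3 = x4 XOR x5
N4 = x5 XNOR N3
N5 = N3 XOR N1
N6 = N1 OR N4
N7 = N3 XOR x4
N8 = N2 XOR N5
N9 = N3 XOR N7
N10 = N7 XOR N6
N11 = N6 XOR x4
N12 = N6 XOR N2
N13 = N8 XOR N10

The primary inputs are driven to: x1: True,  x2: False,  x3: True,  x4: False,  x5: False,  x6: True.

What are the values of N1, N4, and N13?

N1 = True, N4 = True, N13 = True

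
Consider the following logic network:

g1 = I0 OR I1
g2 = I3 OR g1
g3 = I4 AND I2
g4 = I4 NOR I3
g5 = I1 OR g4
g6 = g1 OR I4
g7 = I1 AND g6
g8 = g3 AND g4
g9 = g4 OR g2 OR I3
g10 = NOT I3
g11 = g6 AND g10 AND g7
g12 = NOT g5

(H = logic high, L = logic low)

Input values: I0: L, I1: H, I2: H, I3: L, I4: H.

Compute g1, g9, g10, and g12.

g1 = H  g9 = H  g10 = H  g12 = L

g1 = I0 OR I1 = L OR H = H
g2 = I3 OR g1 = L OR H = H
g4 = I4 NOR I3 = H NOR L = L
g5 = I1 OR g4 = H OR L = H
g9 = g4 OR g2 OR I3 = L OR H OR L = H
g10 = NOT I3 = NOT L = H
g12 = NOT g5 = NOT H = L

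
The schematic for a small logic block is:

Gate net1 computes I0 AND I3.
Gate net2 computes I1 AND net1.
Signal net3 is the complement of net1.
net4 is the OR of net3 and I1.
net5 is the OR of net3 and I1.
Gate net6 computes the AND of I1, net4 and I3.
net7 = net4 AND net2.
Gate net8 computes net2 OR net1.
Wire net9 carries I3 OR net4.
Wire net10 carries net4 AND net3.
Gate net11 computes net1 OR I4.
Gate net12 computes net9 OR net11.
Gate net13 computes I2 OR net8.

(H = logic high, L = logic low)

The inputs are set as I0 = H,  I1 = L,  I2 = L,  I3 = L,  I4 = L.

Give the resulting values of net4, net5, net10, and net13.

net1 = I0 AND I3 = H AND L = L
net2 = I1 AND net1 = L AND L = L
net3 = NOT net1 = NOT L = H
net4 = net3 OR I1 = H OR L = H
net5 = net3 OR I1 = H OR L = H
net8 = net2 OR net1 = L OR L = L
net10 = net4 AND net3 = H AND H = H
net13 = I2 OR net8 = L OR L = L

net4 = H  net5 = H  net10 = H  net13 = L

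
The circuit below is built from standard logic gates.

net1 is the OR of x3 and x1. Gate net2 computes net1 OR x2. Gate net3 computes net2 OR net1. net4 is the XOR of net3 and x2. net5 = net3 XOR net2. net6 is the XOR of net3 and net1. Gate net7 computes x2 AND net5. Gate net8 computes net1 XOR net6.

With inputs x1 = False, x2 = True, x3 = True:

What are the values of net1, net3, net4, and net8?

net1 = True; net3 = True; net4 = False; net8 = True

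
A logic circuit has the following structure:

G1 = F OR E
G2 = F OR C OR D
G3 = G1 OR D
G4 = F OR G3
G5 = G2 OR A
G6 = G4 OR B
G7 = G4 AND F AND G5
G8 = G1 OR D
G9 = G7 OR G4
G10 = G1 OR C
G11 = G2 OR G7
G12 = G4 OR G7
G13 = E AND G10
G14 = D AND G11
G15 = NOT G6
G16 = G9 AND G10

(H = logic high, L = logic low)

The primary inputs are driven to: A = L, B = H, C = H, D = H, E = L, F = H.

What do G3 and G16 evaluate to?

G1 = F OR E = H OR L = H
G2 = F OR C OR D = H OR H OR H = H
G3 = G1 OR D = H OR H = H
G4 = F OR G3 = H OR H = H
G5 = G2 OR A = H OR L = H
G7 = G4 AND F AND G5 = H AND H AND H = H
G9 = G7 OR G4 = H OR H = H
G10 = G1 OR C = H OR H = H
G16 = G9 AND G10 = H AND H = H

G3 = H, G16 = H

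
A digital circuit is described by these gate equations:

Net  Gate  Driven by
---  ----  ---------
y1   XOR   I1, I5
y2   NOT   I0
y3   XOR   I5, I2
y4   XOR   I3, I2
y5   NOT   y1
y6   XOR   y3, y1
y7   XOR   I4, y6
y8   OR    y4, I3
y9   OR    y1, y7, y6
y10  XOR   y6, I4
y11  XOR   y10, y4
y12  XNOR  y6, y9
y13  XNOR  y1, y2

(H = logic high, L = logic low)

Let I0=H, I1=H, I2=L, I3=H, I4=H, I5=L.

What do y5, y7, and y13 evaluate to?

y1 = I1 XOR I5 = H XOR L = H
y2 = NOT I0 = NOT H = L
y3 = I5 XOR I2 = L XOR L = L
y5 = NOT y1 = NOT H = L
y6 = y3 XOR y1 = L XOR H = H
y7 = I4 XOR y6 = H XOR H = L
y13 = y1 XNOR y2 = H XNOR L = L

y5 = L; y7 = L; y13 = L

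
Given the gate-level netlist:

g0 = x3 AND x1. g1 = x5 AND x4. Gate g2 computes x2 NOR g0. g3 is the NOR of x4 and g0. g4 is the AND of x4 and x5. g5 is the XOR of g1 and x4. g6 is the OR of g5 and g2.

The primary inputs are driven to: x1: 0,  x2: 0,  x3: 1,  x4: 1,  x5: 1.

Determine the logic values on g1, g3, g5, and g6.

g1 = 1, g3 = 0, g5 = 0, g6 = 1

g0 = x3 AND x1 = 1 AND 0 = 0
g1 = x5 AND x4 = 1 AND 1 = 1
g2 = x2 NOR g0 = 0 NOR 0 = 1
g3 = x4 NOR g0 = 1 NOR 0 = 0
g5 = g1 XOR x4 = 1 XOR 1 = 0
g6 = g5 OR g2 = 0 OR 1 = 1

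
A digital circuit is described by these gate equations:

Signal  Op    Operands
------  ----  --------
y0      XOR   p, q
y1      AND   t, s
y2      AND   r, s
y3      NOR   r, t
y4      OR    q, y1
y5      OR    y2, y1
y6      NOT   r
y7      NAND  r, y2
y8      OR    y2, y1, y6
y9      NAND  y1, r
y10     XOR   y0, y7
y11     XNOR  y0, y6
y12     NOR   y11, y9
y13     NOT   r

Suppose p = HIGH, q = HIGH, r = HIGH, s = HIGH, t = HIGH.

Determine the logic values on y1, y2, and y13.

y1 = HIGH, y2 = HIGH, y13 = LOW

y1 = t AND s = HIGH AND HIGH = HIGH
y2 = r AND s = HIGH AND HIGH = HIGH
y13 = NOT r = NOT HIGH = LOW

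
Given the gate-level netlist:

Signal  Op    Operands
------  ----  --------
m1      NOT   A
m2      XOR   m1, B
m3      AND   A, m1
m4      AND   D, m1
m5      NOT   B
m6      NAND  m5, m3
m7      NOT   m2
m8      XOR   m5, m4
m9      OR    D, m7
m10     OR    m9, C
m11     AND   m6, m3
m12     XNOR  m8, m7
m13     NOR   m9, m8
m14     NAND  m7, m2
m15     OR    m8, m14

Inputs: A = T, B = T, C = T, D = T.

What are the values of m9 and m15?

m1 = NOT A = NOT T = F
m2 = m1 XOR B = F XOR T = T
m4 = D AND m1 = T AND F = F
m5 = NOT B = NOT T = F
m7 = NOT m2 = NOT T = F
m8 = m5 XOR m4 = F XOR F = F
m9 = D OR m7 = T OR F = T
m14 = m7 NAND m2 = F NAND T = T
m15 = m8 OR m14 = F OR T = T

m9 = T, m15 = T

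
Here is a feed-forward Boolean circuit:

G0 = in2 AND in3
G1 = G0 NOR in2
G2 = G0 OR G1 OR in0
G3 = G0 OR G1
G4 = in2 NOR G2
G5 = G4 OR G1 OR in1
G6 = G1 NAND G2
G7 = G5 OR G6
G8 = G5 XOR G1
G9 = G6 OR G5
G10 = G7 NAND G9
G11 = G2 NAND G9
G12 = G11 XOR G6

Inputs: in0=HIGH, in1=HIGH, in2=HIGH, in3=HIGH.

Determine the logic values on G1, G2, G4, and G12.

G1 = LOW  G2 = HIGH  G4 = LOW  G12 = HIGH

G0 = in2 AND in3 = HIGH AND HIGH = HIGH
G1 = G0 NOR in2 = HIGH NOR HIGH = LOW
G2 = G0 OR G1 OR in0 = HIGH OR LOW OR HIGH = HIGH
G4 = in2 NOR G2 = HIGH NOR HIGH = LOW
G5 = G4 OR G1 OR in1 = LOW OR LOW OR HIGH = HIGH
G6 = G1 NAND G2 = LOW NAND HIGH = HIGH
G9 = G6 OR G5 = HIGH OR HIGH = HIGH
G11 = G2 NAND G9 = HIGH NAND HIGH = LOW
G12 = G11 XOR G6 = LOW XOR HIGH = HIGH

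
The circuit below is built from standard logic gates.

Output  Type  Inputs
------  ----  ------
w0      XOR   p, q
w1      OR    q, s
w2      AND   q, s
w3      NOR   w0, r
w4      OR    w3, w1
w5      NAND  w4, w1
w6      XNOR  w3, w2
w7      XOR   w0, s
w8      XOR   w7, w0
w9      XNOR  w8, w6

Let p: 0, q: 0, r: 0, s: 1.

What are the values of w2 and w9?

w2 = 0, w9 = 0

w0 = p XOR q = 0 XOR 0 = 0
w2 = q AND s = 0 AND 1 = 0
w3 = w0 NOR r = 0 NOR 0 = 1
w6 = w3 XNOR w2 = 1 XNOR 0 = 0
w7 = w0 XOR s = 0 XOR 1 = 1
w8 = w7 XOR w0 = 1 XOR 0 = 1
w9 = w8 XNOR w6 = 1 XNOR 0 = 0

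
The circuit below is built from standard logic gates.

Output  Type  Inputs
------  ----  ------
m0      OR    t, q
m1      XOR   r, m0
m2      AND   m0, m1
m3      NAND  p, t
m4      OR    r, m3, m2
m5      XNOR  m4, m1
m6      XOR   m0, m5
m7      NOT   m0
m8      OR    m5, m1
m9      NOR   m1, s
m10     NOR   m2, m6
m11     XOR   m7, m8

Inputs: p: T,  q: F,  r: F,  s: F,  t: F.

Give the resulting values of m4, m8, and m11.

m4 = T, m8 = F, m11 = T

m0 = t OR q = F OR F = F
m1 = r XOR m0 = F XOR F = F
m2 = m0 AND m1 = F AND F = F
m3 = p NAND t = T NAND F = T
m4 = r OR m3 OR m2 = F OR T OR F = T
m5 = m4 XNOR m1 = T XNOR F = F
m7 = NOT m0 = NOT F = T
m8 = m5 OR m1 = F OR F = F
m11 = m7 XOR m8 = T XOR F = T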